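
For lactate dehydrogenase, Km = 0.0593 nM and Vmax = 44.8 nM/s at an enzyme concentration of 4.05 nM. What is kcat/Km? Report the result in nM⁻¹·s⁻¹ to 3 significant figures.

kcat = Vmax/[E]total = 44.8/4.05 = 11.1 s⁻¹.
kcat/Km = 11.1/0.0593 = 187 nM⁻¹·s⁻¹.

187 nM⁻¹·s⁻¹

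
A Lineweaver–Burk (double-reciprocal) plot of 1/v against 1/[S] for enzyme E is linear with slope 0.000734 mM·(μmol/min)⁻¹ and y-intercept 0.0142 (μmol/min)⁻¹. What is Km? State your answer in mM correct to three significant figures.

0.0517 mM

y-intercept = 1/Vmax ⇒ Vmax = 70.4 μmol/min; slope = Km/Vmax ⇒ Km = slope × Vmax.
Km = 0.000734 × 70.4 = 0.0517 mM.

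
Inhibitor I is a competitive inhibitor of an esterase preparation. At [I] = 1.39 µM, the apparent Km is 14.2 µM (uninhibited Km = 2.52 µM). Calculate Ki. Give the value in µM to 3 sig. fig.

0.300 µM

Competitive: Km,app = α·Km with α = 1 + [I]/Ki.
α = Km,app/Km = 14.2/2.52 = 5.635.
Ki = [I]/(α − 1) = 1.39/4.635 = 0.300 µM.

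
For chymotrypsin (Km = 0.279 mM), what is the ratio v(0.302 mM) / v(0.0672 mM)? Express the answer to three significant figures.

2.68

The fractional saturations are [S]/(Km+[S]) = 0.0672/0.3462 = 0.1941 and 0.302/0.5810 = 0.5198.
v₂/v₁ is just their ratio: 0.5198/0.1941 = 2.68.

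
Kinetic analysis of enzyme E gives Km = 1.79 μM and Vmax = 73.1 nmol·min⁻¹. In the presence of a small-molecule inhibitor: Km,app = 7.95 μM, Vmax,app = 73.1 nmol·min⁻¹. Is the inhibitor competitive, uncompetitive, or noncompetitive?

Km increases (1.79 → 7.95 μM) while Vmax is unchanged — the hallmark of competitive inhibition.

competitive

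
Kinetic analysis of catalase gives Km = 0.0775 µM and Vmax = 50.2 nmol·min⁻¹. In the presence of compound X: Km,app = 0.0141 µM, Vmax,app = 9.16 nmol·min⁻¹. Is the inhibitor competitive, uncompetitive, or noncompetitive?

uncompetitive

Both Km and Vmax decrease by the same factor (~5.48-fold) — characteristic of uncompetitive inhibition.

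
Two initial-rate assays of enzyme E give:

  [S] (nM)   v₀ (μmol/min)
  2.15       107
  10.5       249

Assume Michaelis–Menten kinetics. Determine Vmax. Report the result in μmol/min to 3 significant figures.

378 μmol/min

In reciprocal form, 1/v = (Km/Vmax)·(1/[S]) + 1/Vmax. The two points give (1/[S], 1/v) = (0.4651, 0.009346) and (0.09524, 0.004016).
Slope = (0.009346 − 0.004016)/(0.4651 − 0.09524) = 0.01441; intercept = 0.009346 − 0.01441×0.4651 = 0.002644.
Vmax = 1/intercept = 378 μmol/min; Km = slope × Vmax = 0.01441 × 378 = 5.45 nM.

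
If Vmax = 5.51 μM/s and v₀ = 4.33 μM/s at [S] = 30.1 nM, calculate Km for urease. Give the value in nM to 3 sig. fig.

v/Vmax = 4.33/5.51 = 0.7858 = [S]/(Km+[S]).
So Km + [S] = [S]/0.7858 = 38.30 nM, giving Km = 38.30 − 30.1 = 8.20 nM.

8.20 nM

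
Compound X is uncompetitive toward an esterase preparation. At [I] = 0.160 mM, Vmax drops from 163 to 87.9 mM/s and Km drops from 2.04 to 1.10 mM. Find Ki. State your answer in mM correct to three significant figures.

0.187 mM

Uncompetitive: Vmax,app = Vmax/α (and Km,app = Km/α) with α = 1 + [I]/Ki.
α = Vmax/Vmax,app = 163/87.9 = 1.854.
Since α = 1 + [I]/Ki, [I]/Ki = 1.854 − 1 = 0.8544 and Ki = 0.160/0.8544 = 0.187 mM.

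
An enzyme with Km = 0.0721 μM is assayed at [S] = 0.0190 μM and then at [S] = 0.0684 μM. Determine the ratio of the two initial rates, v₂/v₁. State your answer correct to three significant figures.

2.33

Since Vmax cancels, v₂/v₁ = [S]₂(Km+[S]₁) / [S]₁(Km+[S]₂).
= 0.0684×(0.0721+0.0190) / (0.0190×(0.0721+0.0684)) = 0.006231/0.002670 = 2.33.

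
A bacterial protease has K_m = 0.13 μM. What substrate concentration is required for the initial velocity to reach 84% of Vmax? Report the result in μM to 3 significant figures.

0.682 μM

v/Vmax = [S]/(Km+[S]) = 0.84, so [S] = Km·0.84/(1 − 0.84) = 0.13 × 5.250.
[S] = 0.682 μM.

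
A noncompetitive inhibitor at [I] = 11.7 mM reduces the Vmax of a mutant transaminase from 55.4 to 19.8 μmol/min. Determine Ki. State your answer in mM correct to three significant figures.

Noncompetitive: Vmax,app = Vmax/α with α = 1 + [I]/Ki.
α = Vmax/Vmax,app = 55.4/19.8 = 2.798.
Ki = [I]/(α − 1) = 11.7/1.798 = 6.51 mM.

6.51 mM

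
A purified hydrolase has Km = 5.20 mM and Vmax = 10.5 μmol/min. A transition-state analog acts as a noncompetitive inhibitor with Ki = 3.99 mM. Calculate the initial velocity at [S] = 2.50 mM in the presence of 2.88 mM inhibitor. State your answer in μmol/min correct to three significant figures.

α = 1 + [I]/Ki = 1 + 2.88/3.99 = 1.722.
For a noncompetitive inhibitor, Vmax is reduced to Vmax/α while Km is unchanged: Km,app = 5.20 mM, Vmax,app = 6.10 μmol/min.
v = Vmax,app·[S]/(Km,app + [S]) = 6.10 × 2.50/(5.20 + 2.50) = 1.98 μmol/min.

1.98 μmol/min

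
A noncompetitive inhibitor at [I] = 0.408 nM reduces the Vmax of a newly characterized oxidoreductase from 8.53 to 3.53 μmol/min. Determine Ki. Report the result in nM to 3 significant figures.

Noncompetitive: Vmax,app = Vmax/α with α = 1 + [I]/Ki.
α = Vmax/Vmax,app = 8.53/3.53 = 2.416.
Ki = [I]/(α − 1) = 0.408/1.416 = 0.288 nM.

0.288 nM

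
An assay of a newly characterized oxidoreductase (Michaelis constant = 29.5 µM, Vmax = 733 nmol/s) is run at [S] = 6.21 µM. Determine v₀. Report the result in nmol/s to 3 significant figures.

[S]/(Km+[S]) = 6.21/35.71 = 0.1739, the fractional saturation.
v = 0.1739 × Vmax = 0.1739 × 733 = 127 nmol/s.

127 nmol/s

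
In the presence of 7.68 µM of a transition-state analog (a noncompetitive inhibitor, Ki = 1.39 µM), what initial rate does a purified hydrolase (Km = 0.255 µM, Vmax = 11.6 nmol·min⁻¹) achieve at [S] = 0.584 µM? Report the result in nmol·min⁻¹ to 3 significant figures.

With α = 1 + [I]/Ki = 1 + 7.68/1.39 = 6.525, the noncompetitive rate law is v = (Vmax/α)·[S] / (Km + [S]).
v = (11.6/6.525)×0.584 / (0.255 + 0.584) = 1.038/0.8390 = 1.24 nmol·min⁻¹.

1.24 nmol·min⁻¹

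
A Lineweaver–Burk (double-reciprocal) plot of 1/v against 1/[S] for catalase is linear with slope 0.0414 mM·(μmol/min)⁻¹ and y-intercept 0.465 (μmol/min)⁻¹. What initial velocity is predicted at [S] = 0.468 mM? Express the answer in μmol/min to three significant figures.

The y-intercept is 1/Vmax, so Vmax = 1/0.465 = 2.15 μmol/min.
The slope is Km/Vmax, so Km = 0.0414 × 2.15 = 0.0890 mM.
Then v = 2.15 × 0.468/(0.0890 + 0.468) = 1.81 μmol/min.

1.81 μmol/min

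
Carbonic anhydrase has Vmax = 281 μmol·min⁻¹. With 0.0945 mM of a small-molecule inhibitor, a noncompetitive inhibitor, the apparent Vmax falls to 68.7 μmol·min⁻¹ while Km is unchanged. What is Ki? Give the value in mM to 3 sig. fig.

Noncompetitive: Vmax,app = Vmax/α with α = 1 + [I]/Ki.
α = Vmax/Vmax,app = 281/68.7 = 4.090.
Ki = [I]/(α − 1) = 0.0945/3.090 = 0.0306 mM.

0.0306 mM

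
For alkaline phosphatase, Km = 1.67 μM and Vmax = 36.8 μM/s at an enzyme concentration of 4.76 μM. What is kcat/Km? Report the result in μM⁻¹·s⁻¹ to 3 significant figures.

4.63 μM⁻¹·s⁻¹

kcat = Vmax/[E]total = 36.8/4.76 = 7.73 s⁻¹.
kcat/Km = 7.73/1.67 = 4.63 μM⁻¹·s⁻¹.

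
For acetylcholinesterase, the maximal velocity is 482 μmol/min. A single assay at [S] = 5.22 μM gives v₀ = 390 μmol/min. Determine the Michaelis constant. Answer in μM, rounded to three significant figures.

v/Vmax = 390/482 = 0.8091 = [S]/(Km+[S]).
So Km + [S] = [S]/0.8091 = 6.451 μM, giving Km = 6.451 − 5.22 = 1.23 μM.

1.23 μM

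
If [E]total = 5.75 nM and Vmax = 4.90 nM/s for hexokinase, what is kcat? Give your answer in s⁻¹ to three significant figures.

kcat = Vmax/[E]total = 4.90 nM/s / 5.75 nM = 0.852 s⁻¹.

0.852 s⁻¹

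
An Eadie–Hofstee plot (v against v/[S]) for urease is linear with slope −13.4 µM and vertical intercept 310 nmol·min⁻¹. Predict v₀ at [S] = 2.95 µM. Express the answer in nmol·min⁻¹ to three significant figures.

55.9 nmol·min⁻¹

In the Eadie–Hofstee form v = Vmax − Km·(v/[S]), the slope is −Km and the intercept is Vmax, so Km = 13.4 µM and Vmax = 310 nmol·min⁻¹.
v = 310 × 2.95/(13.4 + 2.95) = 55.9 nmol·min⁻¹.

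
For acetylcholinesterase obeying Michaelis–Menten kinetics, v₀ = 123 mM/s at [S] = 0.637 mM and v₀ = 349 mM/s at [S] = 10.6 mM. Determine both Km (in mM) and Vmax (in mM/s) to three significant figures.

In reciprocal form, 1/v = (Km/Vmax)·(1/[S]) + 1/Vmax. The two points give (1/[S], 1/v) = (1.570, 0.008130) and (0.09434, 0.002865).
Slope = (0.008130 − 0.002865)/(1.570 − 0.09434) = 0.003568; intercept = 0.008130 − 0.003568×1.570 = 0.002529.
Vmax = 1/intercept = 395 mM/s; Km = slope × Vmax = 0.003568 × 395 = 1.41 mM.

Km = 1.41 mM; Vmax = 395 mM/s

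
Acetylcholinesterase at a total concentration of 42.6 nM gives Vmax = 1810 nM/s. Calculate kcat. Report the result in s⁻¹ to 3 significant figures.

42.5 s⁻¹

kcat = Vmax/[E]total = 1810 nM/s / 42.6 nM = 42.5 s⁻¹.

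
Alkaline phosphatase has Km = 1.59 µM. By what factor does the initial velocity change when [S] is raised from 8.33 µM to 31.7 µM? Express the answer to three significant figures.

1.13

Since Vmax cancels, v₂/v₁ = [S]₂(Km+[S]₁) / [S]₁(Km+[S]₂).
= 31.7×(1.59+8.33) / (8.33×(1.59+31.7)) = 314.5/277.3 = 1.13.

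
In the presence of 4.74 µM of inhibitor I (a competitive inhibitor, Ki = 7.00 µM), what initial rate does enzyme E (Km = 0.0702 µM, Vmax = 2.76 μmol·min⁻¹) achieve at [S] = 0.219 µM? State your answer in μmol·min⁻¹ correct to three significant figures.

1.79 μmol·min⁻¹

With α = 1 + [I]/Ki = 1 + 4.74/7.00 = 1.677, the competitive rate law is v = Vmax[S] / (αKm + [S]).
v = 2.76×0.219 / (1.677×0.0702 + 0.219) = 0.6044/0.3367 = 1.79 μmol·min⁻¹.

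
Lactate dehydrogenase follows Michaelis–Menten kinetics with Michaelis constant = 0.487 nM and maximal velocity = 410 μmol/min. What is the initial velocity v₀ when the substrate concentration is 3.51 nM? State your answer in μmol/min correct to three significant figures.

v = Vmax·[S]/(Km + [S]) = 410 × 3.51 / (0.487 + 3.51)
  = 1439 / 3.997 = 360 μmol/min.

360 μmol/min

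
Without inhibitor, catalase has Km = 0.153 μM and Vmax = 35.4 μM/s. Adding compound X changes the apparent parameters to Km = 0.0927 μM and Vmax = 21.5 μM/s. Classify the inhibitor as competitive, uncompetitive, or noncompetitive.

Both Km and Vmax decrease by the same factor (~1.65-fold) — characteristic of uncompetitive inhibition.

uncompetitive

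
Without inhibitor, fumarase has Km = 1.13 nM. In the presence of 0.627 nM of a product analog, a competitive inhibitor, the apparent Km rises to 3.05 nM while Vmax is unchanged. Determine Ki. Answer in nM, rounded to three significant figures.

0.369 nM

Competitive: Km,app = α·Km with α = 1 + [I]/Ki.
α = Km,app/Km = 3.05/1.13 = 2.699.
Since α = 1 + [I]/Ki, [I]/Ki = 2.699 − 1 = 1.699 and Ki = 0.627/1.699 = 0.369 nM.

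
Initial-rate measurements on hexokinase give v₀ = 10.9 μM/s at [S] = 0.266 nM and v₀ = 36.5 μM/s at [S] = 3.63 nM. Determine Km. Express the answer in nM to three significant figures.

0.828 nM

In reciprocal form, 1/v = (Km/Vmax)·(1/[S]) + 1/Vmax. The two points give (1/[S], 1/v) = (3.759, 0.09174) and (0.2755, 0.02740).
Slope = (0.09174 − 0.02740)/(3.759 − 0.2755) = 0.01847; intercept = 0.09174 − 0.01847×3.759 = 0.02231.
Vmax = 1/intercept = 44.8 μM/s; Km = slope × Vmax = 0.01847 × 44.8 = 0.828 nM.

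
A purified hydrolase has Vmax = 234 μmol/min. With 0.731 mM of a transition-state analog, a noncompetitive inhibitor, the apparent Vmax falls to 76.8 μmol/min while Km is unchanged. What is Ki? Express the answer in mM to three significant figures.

0.357 mM

Noncompetitive: Vmax,app = Vmax/α with α = 1 + [I]/Ki.
α = Vmax/Vmax,app = 234/76.8 = 3.047.
Ki = [I]/(α − 1) = 0.731/2.047 = 0.357 mM.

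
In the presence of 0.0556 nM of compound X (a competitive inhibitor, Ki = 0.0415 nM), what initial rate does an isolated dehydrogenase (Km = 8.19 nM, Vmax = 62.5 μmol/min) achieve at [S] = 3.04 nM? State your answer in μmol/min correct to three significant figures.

8.56 μmol/min

α = 1 + [I]/Ki = 1 + 0.0556/0.0415 = 2.340.
For a competitive inhibitor, Vmax is unchanged and the apparent Km becomes α·Km: Km,app = 19.2 nM, Vmax,app = 62.5 μmol/min.
v = Vmax,app·[S]/(Km,app + [S]) = 62.5 × 3.04/(19.2 + 3.04) = 8.56 μmol/min.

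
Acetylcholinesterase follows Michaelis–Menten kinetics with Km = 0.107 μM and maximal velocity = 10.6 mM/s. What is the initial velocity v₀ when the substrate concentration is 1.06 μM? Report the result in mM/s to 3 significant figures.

9.63 mM/s

[S]/(Km+[S]) = 1.06/1.167 = 0.9083, the fractional saturation.
v = 0.9083 × Vmax = 0.9083 × 10.6 = 9.63 mM/s.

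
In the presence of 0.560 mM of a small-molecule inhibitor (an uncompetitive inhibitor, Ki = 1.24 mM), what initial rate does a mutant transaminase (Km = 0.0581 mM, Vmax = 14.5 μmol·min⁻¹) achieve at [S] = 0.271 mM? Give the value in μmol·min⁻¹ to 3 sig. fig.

8.70 μmol·min⁻¹

With α = 1 + [I]/Ki = 1 + 0.560/1.24 = 1.452, the uncompetitive rate law is v = (Vmax/α)·[S] / (Km/α + [S]).
v = (14.5/1.452)×0.271 / (0.0581/1.452 + 0.271) = 2.707/0.3110 = 8.70 μmol·min⁻¹.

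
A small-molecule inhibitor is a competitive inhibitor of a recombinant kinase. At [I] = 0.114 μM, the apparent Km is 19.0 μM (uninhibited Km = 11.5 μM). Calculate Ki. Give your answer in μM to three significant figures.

Competitive: Km,app = α·Km with α = 1 + [I]/Ki.
α = Km,app/Km = 19.0/11.5 = 1.652.
Ki = [I]/(α − 1) = 0.114/0.6522 = 0.175 μM.

0.175 μM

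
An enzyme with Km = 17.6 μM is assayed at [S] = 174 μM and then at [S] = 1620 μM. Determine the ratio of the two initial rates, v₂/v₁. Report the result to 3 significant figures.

1.09

The fractional saturations are [S]/(Km+[S]) = 174/191.6 = 0.9081 and 1620/1638 = 0.9893.
v₂/v₁ is just their ratio: 0.9893/0.9081 = 1.09.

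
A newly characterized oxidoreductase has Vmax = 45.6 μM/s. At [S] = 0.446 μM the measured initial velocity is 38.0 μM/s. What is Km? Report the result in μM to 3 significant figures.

v/Vmax = 38.0/45.6 = 0.8333 = [S]/(Km+[S]).
So Km + [S] = [S]/0.8333 = 0.5352 μM, giving Km = 0.5352 − 0.446 = 0.0892 μM.

0.0892 μM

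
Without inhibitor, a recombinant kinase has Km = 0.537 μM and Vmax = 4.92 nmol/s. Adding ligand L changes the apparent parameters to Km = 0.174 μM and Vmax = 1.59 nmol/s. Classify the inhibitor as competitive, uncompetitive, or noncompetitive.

uncompetitive

Both Km and Vmax decrease by the same factor (~3.09-fold) — characteristic of uncompetitive inhibition.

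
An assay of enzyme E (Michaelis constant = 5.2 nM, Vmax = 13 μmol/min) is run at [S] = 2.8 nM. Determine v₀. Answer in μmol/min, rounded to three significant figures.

[S]/(Km+[S]) = 2.8/8.000 = 0.3500, the fractional saturation.
v = 0.3500 × Vmax = 0.3500 × 13 = 4.55 μmol/min.

4.55 μmol/min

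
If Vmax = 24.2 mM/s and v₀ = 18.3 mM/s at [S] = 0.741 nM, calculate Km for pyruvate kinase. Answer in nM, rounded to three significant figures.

0.239 nM

From v = Vmax[S]/(Km+[S]), Km = [S](Vmax − v)/v.
Km = 0.741 × (24.2 − 18.3) / 18.3 = 4.372/18.3 = 0.239 nM.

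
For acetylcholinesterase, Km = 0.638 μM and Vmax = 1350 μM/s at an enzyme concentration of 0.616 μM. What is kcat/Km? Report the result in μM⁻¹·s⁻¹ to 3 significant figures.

3440 μM⁻¹·s⁻¹

kcat = Vmax/[E]total = 1350/0.616 = 2190 s⁻¹.
kcat/Km = 2190/0.638 = 3440 μM⁻¹·s⁻¹.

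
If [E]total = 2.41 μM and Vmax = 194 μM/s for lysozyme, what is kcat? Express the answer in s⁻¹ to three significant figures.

kcat = Vmax/[E]total = 194 μM/s / 2.41 μM = 80.5 s⁻¹.

80.5 s⁻¹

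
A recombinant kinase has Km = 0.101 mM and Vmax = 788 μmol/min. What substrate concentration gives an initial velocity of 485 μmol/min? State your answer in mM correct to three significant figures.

0.162 mM

Rearranging v = Vmax[S]/(Km+[S]) gives [S] = Km·v/(Vmax − v).
[S] = 0.101 × 485 / (788 − 485) = 48.99/303.0 = 0.162 mM.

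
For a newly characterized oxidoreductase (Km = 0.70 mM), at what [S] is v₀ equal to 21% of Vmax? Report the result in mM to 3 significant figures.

0.186 mM

v/Vmax = [S]/(Km+[S]) = 0.21, so [S] = Km·0.21/(1 − 0.21) = 0.70 × 0.2658.
[S] = 0.186 mM.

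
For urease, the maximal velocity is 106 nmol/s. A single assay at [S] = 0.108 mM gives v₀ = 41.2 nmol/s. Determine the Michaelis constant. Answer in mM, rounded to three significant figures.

v/Vmax = 41.2/106 = 0.3887 = [S]/(Km+[S]).
So Km + [S] = [S]/0.3887 = 0.2779 mM, giving Km = 0.2779 − 0.108 = 0.170 mM.

0.170 mM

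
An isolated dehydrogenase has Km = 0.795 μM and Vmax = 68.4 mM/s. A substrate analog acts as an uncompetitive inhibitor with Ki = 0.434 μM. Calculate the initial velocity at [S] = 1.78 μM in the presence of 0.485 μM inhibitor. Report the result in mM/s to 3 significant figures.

With α = 1 + [I]/Ki = 1 + 0.485/0.434 = 2.118, the uncompetitive rate law is v = (Vmax/α)·[S] / (Km/α + [S]).
v = (68.4/2.118)×1.78 / (0.795/2.118 + 1.78) = 57.50/2.155 = 26.7 mM/s.

26.7 mM/s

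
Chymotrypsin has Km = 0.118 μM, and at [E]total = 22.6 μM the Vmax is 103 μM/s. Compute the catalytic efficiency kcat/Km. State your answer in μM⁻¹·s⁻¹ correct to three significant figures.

kcat = Vmax/[E]total = 103/22.6 = 4.56 s⁻¹.
kcat/Km = 4.56/0.118 = 38.6 μM⁻¹·s⁻¹.

38.6 μM⁻¹·s⁻¹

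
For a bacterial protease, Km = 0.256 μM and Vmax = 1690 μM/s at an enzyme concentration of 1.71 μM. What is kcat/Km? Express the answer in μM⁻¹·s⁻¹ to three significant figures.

kcat = Vmax/[E]total = 1690/1.71 = 988 s⁻¹.
kcat/Km = 988/0.256 = 3860 μM⁻¹·s⁻¹.

3860 μM⁻¹·s⁻¹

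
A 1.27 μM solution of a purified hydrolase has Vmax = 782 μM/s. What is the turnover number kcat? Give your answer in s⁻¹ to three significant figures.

616 s⁻¹

kcat = Vmax/[E]total = 782 μM/s / 1.27 μM = 616 s⁻¹.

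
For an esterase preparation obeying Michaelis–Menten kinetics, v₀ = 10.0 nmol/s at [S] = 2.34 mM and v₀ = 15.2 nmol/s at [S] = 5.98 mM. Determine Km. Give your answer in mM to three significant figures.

In reciprocal form, 1/v = (Km/Vmax)·(1/[S]) + 1/Vmax. The two points give (1/[S], 1/v) = (0.4274, 0.1000) and (0.1672, 0.06579).
Slope = (0.1000 − 0.06579)/(0.4274 − 0.1672) = 0.1315; intercept = 0.1000 − 0.1315×0.4274 = 0.04380.
Vmax = 1/intercept = 22.8 nmol/s; Km = slope × Vmax = 0.1315 × 22.8 = 3.00 mM.

3.00 mM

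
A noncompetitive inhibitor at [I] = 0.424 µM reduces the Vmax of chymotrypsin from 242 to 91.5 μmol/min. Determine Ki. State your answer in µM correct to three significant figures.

0.258 µM

Noncompetitive: Vmax,app = Vmax/α with α = 1 + [I]/Ki.
α = Vmax/Vmax,app = 242/91.5 = 2.645.
Since α = 1 + [I]/Ki, [I]/Ki = 2.645 − 1 = 1.645 and Ki = 0.424/1.645 = 0.258 µM.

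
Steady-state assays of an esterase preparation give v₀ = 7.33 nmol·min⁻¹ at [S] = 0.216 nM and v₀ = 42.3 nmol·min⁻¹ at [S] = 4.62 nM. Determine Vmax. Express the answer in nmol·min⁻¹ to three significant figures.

From v = Vmax[S]/(Km+[S]), each point gives Vmax = v(Km+[S])/[S].
Equating: 7.33(Km+0.216)/0.216 = 42.3(Km+4.62)/4.62.
33.94·Km + 7.33 = 9.156·Km + 42.3, so (33.94 − 9.156)·Km = 42.3 − 7.33.
Km = 34.97/24.78 = 1.41 nM; then Vmax = 7.33(1.41+0.216)/0.216 = 55.2 nmol·min⁻¹.

55.2 nmol·min⁻¹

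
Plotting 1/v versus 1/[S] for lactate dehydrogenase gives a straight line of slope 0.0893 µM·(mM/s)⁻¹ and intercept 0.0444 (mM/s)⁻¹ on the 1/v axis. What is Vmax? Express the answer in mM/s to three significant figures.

The y-intercept of a Lineweaver–Burk plot equals 1/Vmax, so Vmax = 1/0.0444 = 22.5 mM/s.

22.5 mM/s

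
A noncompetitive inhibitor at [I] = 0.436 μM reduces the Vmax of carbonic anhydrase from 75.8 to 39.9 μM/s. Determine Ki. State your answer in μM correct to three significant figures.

Noncompetitive: Vmax,app = Vmax/α with α = 1 + [I]/Ki.
α = Vmax/Vmax,app = 75.8/39.9 = 1.900.
Since α = 1 + [I]/Ki, [I]/Ki = 1.900 − 1 = 0.8997 and Ki = 0.436/0.8997 = 0.485 μM.

0.485 μM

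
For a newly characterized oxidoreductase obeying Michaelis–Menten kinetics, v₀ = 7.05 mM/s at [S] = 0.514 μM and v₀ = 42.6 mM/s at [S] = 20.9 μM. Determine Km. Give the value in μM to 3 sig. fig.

3.04 μM

From v = Vmax[S]/(Km+[S]), each point gives Vmax = v(Km+[S])/[S].
Equating: 7.05(Km+0.514)/0.514 = 42.6(Km+20.9)/20.9.
13.72·Km + 7.05 = 2.038·Km + 42.6, so (13.72 − 2.038)·Km = 42.6 − 7.05.
Km = 35.55/11.68 = 3.04 μM; then Vmax = 7.05(3.04+0.514)/0.514 = 48.8 mM/s.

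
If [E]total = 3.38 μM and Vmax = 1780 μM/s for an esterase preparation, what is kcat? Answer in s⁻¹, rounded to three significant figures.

kcat = Vmax/[E]total = 1780 μM/s / 3.38 μM = 527 s⁻¹.

527 s⁻¹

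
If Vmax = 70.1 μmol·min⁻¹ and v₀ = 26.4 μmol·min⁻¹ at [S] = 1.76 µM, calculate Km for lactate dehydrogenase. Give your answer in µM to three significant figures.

From v = Vmax[S]/(Km+[S]), Km = [S](Vmax − v)/v.
Km = 1.76 × (70.1 − 26.4) / 26.4 = 76.91/26.4 = 2.91 µM.

2.91 µM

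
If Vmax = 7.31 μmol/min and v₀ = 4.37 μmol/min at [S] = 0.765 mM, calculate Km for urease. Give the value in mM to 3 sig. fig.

0.515 mM

v/Vmax = 4.37/7.31 = 0.5978 = [S]/(Km+[S]).
So Km + [S] = [S]/0.5978 = 1.280 mM, giving Km = 1.280 − 0.765 = 0.515 mM.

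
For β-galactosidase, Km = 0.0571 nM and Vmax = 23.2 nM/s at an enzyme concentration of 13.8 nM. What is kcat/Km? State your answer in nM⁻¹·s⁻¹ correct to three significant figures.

kcat = Vmax/[E]total = 23.2/13.8 = 1.68 s⁻¹.
kcat/Km = 1.68/0.0571 = 29.4 nM⁻¹·s⁻¹.

29.4 nM⁻¹·s⁻¹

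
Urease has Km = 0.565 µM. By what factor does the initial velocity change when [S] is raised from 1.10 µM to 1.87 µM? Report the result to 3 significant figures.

1.16

Since Vmax cancels, v₂/v₁ = [S]₂(Km+[S]₁) / [S]₁(Km+[S]₂).
= 1.87×(0.565+1.10) / (1.10×(0.565+1.87)) = 3.114/2.678 = 1.16.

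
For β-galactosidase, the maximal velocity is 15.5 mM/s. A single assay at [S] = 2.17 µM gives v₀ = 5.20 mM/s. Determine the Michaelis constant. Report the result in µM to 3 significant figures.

From v = Vmax[S]/(Km+[S]), Km = [S](Vmax − v)/v.
Km = 2.17 × (15.5 − 5.20) / 5.20 = 22.35/5.20 = 4.30 µM.

4.30 µM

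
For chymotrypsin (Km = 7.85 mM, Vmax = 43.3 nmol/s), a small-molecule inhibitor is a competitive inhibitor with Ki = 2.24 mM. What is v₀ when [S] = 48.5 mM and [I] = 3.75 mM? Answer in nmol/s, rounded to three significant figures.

30.2 nmol/s

With α = 1 + [I]/Ki = 1 + 3.75/2.24 = 2.674, the competitive rate law is v = Vmax[S] / (αKm + [S]).
v = 43.3×48.5 / (2.674×7.85 + 48.5) = 2100/69.49 = 30.2 nmol/s.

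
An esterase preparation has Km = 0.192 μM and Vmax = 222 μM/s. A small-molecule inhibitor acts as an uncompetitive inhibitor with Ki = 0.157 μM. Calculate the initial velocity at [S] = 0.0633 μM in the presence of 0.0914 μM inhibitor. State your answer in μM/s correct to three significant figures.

48.1 μM/s

α = 1 + [I]/Ki = 1 + 0.0914/0.157 = 1.582.
For an uncompetitive inhibitor, both parameters are divided by α, giving Vmax/α and Km/α: Km,app = 0.121 μM, Vmax,app = 140 μM/s.
v = Vmax,app·[S]/(Km,app + [S]) = 140 × 0.0633/(0.121 + 0.0633) = 48.1 μM/s.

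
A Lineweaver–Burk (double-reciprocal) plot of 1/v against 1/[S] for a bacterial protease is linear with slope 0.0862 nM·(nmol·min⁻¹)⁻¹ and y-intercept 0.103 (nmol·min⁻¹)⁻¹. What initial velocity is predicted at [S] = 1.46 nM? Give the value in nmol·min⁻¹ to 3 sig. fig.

The y-intercept is 1/Vmax, so Vmax = 1/0.103 = 9.71 nmol·min⁻¹.
The slope is Km/Vmax, so Km = 0.0862 × 9.71 = 0.837 nM.
Then v = 9.71 × 1.46/(0.837 + 1.46) = 6.17 nmol·min⁻¹.

6.17 nmol·min⁻¹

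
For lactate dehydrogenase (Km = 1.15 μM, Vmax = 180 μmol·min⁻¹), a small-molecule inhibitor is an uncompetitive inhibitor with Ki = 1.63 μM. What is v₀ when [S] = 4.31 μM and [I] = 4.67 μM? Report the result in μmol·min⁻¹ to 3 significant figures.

43.6 μmol·min⁻¹

α = 1 + [I]/Ki = 1 + 4.67/1.63 = 3.865.
For an uncompetitive inhibitor, both parameters are divided by α, giving Vmax/α and Km/α: Km,app = 0.298 μM, Vmax,app = 46.6 μmol·min⁻¹.
v = Vmax,app·[S]/(Km,app + [S]) = 46.6 × 4.31/(0.298 + 4.31) = 43.6 μmol·min⁻¹.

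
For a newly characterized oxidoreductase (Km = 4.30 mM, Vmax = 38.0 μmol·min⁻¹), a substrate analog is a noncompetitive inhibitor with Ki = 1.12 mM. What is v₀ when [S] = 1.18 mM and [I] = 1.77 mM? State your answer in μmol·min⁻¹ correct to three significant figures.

α = 1 + [I]/Ki = 1 + 1.77/1.12 = 2.580.
For a noncompetitive inhibitor, Vmax is reduced to Vmax/α while Km is unchanged: Km,app = 4.30 mM, Vmax,app = 14.7 μmol·min⁻¹.
v = Vmax,app·[S]/(Km,app + [S]) = 14.7 × 1.18/(4.30 + 1.18) = 3.17 μmol·min⁻¹.

3.17 μmol·min⁻¹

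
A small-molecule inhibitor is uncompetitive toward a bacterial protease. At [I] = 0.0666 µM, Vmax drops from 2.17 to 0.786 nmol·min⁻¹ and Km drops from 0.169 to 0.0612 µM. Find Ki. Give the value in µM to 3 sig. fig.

0.0378 µM

Uncompetitive: Vmax,app = Vmax/α (and Km,app = Km/α) with α = 1 + [I]/Ki.
α = Vmax/Vmax,app = 2.17/0.786 = 2.761.
Ki = [I]/(α − 1) = 0.0666/1.761 = 0.0378 µM.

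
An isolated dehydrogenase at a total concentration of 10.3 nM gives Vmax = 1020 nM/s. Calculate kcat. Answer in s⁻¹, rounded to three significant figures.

kcat = Vmax/[E]total = 1020 nM/s / 10.3 nM = 99.0 s⁻¹.

99.0 s⁻¹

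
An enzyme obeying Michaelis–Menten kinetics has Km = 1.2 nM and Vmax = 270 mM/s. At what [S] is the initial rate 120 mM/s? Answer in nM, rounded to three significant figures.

0.960 nM

The required fractional saturation is v/Vmax = 120/270 = 0.4444.
Then [S]/(Km+[S]) = 0.4444 ⇒ [S] = 1.2 × 0.4444/(1 − 0.4444) = 0.960 nM.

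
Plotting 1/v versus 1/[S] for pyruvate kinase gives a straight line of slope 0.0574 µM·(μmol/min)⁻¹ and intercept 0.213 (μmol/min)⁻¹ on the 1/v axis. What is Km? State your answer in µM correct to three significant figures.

0.269 µM

y-intercept = 1/Vmax ⇒ Vmax = 4.69 μmol/min; slope = Km/Vmax ⇒ Km = slope × Vmax.
Km = 0.0574 × 4.69 = 0.269 µM.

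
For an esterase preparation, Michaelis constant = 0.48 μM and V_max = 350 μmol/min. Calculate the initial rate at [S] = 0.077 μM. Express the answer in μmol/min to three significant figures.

v = Vmax·[S]/(Km + [S]) = 350 × 0.077 / (0.48 + 0.077)
  = 26.95 / 0.5570 = 48.4 μmol/min.

48.4 μmol/min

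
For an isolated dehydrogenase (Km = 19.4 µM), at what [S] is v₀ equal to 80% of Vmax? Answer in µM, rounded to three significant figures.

77.6 µM

v/Vmax = [S]/(Km+[S]) = 0.8, so [S] = Km·0.8/(1 − 0.8) = 19.4 × 4.000.
[S] = 77.6 µM.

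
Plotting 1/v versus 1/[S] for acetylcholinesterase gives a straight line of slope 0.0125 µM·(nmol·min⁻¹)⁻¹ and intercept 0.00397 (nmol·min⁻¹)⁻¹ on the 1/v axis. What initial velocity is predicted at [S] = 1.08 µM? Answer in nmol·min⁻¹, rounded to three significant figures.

The y-intercept is 1/Vmax, so Vmax = 1/0.00397 = 252 nmol·min⁻¹.
The slope is Km/Vmax, so Km = 0.0125 × 252 = 3.15 µM.
Then v = 252 × 1.08/(3.15 + 1.08) = 64.3 nmol·min⁻¹.

64.3 nmol·min⁻¹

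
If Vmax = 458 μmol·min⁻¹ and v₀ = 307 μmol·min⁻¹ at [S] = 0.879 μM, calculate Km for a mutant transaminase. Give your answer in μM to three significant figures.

0.432 μM

From v = Vmax[S]/(Km+[S]), Km = [S](Vmax − v)/v.
Km = 0.879 × (458 − 307) / 307 = 132.7/307 = 0.432 μM.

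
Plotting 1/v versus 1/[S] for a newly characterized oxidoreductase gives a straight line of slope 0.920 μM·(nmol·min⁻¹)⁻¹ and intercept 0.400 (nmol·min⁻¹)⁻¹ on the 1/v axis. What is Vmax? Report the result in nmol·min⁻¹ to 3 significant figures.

2.50 nmol·min⁻¹

The y-intercept of a Lineweaver–Burk plot equals 1/Vmax, so Vmax = 1/0.400 = 2.50 nmol·min⁻¹.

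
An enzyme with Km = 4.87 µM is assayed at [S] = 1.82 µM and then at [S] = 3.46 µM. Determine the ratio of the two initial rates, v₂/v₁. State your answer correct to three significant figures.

1.53

Since Vmax cancels, v₂/v₁ = [S]₂(Km+[S]₁) / [S]₁(Km+[S]₂).
= 3.46×(4.87+1.82) / (1.82×(4.87+3.46)) = 23.15/15.16 = 1.53.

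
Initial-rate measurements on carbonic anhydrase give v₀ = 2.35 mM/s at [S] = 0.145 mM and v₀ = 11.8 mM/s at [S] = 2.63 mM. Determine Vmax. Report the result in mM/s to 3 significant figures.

15.4 mM/s

From v = Vmax[S]/(Km+[S]), each point gives Vmax = v(Km+[S])/[S].
Equating: 2.35(Km+0.145)/0.145 = 11.8(Km+2.63)/2.63.
16.21·Km + 2.35 = 4.487·Km + 11.8, so (16.21 − 4.487)·Km = 11.8 − 2.35.
Km = 9.450/11.72 = 0.806 mM; then Vmax = 2.35(0.806+0.145)/0.145 = 15.4 mM/s.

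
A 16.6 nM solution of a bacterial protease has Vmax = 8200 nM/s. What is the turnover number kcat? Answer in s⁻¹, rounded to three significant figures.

494 s⁻¹

kcat = Vmax/[E]total = 8200 nM/s / 16.6 nM = 494 s⁻¹.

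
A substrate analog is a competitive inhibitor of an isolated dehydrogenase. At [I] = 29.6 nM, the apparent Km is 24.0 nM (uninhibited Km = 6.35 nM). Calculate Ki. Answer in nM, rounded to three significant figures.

Competitive: Km,app = α·Km with α = 1 + [I]/Ki.
α = Km,app/Km = 24.0/6.35 = 3.780.
Ki = [I]/(α − 1) = 29.6/2.780 = 10.6 nM.

10.6 nM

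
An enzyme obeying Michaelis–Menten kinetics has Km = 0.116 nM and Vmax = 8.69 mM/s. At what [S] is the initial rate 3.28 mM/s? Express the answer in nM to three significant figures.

0.0703 nM

The required fractional saturation is v/Vmax = 3.28/8.69 = 0.3774.
Then [S]/(Km+[S]) = 0.3774 ⇒ [S] = 0.116 × 0.3774/(1 − 0.3774) = 0.0703 nM.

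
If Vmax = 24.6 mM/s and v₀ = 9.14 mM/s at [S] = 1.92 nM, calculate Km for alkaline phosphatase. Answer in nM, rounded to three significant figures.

From v = Vmax[S]/(Km+[S]), Km = [S](Vmax − v)/v.
Km = 1.92 × (24.6 − 9.14) / 9.14 = 29.68/9.14 = 3.25 nM.

3.25 nM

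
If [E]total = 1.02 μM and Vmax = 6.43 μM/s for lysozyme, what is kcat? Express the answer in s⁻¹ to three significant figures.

kcat = Vmax/[E]total = 6.43 μM/s / 1.02 μM = 6.30 s⁻¹.

6.30 s⁻¹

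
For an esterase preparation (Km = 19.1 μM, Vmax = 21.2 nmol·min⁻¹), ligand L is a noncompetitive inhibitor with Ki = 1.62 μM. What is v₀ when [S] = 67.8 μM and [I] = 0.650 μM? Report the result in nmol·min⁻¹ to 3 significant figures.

11.8 nmol·min⁻¹

With α = 1 + [I]/Ki = 1 + 0.650/1.62 = 1.401, the noncompetitive rate law is v = (Vmax/α)·[S] / (Km + [S]).
v = (21.2/1.401)×67.8 / (19.1 + 67.8) = 1026/86.90 = 11.8 nmol·min⁻¹.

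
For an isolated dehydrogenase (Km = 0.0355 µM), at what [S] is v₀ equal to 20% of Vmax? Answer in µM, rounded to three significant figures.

0.00887 µM

v/Vmax = [S]/(Km+[S]) = 0.2, so [S] = Km·0.2/(1 − 0.2) = 0.0355 × 0.2500.
[S] = 0.00887 µM.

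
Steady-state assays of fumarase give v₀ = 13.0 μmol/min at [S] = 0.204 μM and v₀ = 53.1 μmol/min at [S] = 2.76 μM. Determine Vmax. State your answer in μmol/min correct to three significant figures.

In reciprocal form, 1/v = (Km/Vmax)·(1/[S]) + 1/Vmax. The two points give (1/[S], 1/v) = (4.902, 0.07692) and (0.3623, 0.01883).
Slope = (0.07692 − 0.01883)/(4.902 − 0.3623) = 0.01280; intercept = 0.07692 − 0.01280×4.902 = 0.01420.
Vmax = 1/intercept = 70.4 μmol/min; Km = slope × Vmax = 0.01280 × 70.4 = 0.901 μM.

70.4 μmol/min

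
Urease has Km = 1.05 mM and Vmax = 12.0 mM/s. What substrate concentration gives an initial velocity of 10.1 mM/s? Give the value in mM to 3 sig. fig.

Rearranging v = Vmax[S]/(Km+[S]) gives [S] = Km·v/(Vmax − v).
[S] = 1.05 × 10.1 / (12.0 − 10.1) = 10.60/1.900 = 5.58 mM.

5.58 mM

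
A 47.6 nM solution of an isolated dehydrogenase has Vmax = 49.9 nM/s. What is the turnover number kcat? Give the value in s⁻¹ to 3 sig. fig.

1.05 s⁻¹

kcat = Vmax/[E]total = 49.9 nM/s / 47.6 nM = 1.05 s⁻¹.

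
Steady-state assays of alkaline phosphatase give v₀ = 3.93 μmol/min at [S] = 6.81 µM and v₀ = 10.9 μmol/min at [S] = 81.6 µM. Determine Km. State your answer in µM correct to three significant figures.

From v = Vmax[S]/(Km+[S]), each point gives Vmax = v(Km+[S])/[S].
Equating: 3.93(Km+6.81)/6.81 = 10.9(Km+81.6)/81.6.
0.5771·Km + 3.93 = 0.1336·Km + 10.9, so (0.5771 − 0.1336)·Km = 10.9 − 3.93.
Km = 6.970/0.4435 = 15.7 µM; then Vmax = 3.93(15.7+6.81)/6.81 = 13.0 μmol/min.

15.7 µM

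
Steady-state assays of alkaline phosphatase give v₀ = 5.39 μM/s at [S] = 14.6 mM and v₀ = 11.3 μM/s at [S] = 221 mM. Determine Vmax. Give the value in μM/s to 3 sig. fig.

12.3 μM/s

From v = Vmax[S]/(Km+[S]), each point gives Vmax = v(Km+[S])/[S].
Equating: 5.39(Km+14.6)/14.6 = 11.3(Km+221)/221.
0.3692·Km + 5.39 = 0.05113·Km + 11.3, so (0.3692 − 0.05113)·Km = 11.3 − 5.39.
Km = 5.910/0.3180 = 18.6 mM; then Vmax = 5.39(18.6+14.6)/14.6 = 12.3 μM/s.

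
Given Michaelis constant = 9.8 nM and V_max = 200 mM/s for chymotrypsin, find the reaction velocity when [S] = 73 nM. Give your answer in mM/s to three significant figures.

176 mM/s

[S]/(Km+[S]) = 73/82.80 = 0.8816, the fractional saturation.
v = 0.8816 × Vmax = 0.8816 × 200 = 176 mM/s.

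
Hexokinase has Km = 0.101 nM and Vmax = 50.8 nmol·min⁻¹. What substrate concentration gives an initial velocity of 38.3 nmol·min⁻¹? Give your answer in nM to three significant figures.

0.309 nM

Rearranging v = Vmax[S]/(Km+[S]) gives [S] = Km·v/(Vmax − v).
[S] = 0.101 × 38.3 / (50.8 − 38.3) = 3.868/12.50 = 0.309 nM.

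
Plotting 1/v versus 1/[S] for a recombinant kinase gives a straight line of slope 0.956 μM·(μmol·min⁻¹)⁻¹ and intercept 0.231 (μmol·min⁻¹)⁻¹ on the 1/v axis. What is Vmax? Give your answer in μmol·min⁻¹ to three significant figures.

The y-intercept of a Lineweaver–Burk plot equals 1/Vmax, so Vmax = 1/0.231 = 4.33 μmol·min⁻¹.

4.33 μmol·min⁻¹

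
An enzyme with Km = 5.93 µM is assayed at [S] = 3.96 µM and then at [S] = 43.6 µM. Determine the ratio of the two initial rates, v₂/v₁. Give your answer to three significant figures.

Since Vmax cancels, v₂/v₁ = [S]₂(Km+[S]₁) / [S]₁(Km+[S]₂).
= 43.6×(5.93+3.96) / (3.96×(5.93+43.6)) = 431.2/196.1 = 2.20.

2.20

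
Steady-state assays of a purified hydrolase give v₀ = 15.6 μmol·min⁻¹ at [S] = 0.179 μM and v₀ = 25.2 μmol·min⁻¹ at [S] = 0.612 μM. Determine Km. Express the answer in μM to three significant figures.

0.209 μM

In reciprocal form, 1/v = (Km/Vmax)·(1/[S]) + 1/Vmax. The two points give (1/[S], 1/v) = (5.587, 0.06410) and (1.634, 0.03968).
Slope = (0.06410 − 0.03968)/(5.587 − 1.634) = 0.006178; intercept = 0.06410 − 0.006178×5.587 = 0.02959.
Vmax = 1/intercept = 33.8 μmol·min⁻¹; Km = slope × Vmax = 0.006178 × 33.8 = 0.209 μM.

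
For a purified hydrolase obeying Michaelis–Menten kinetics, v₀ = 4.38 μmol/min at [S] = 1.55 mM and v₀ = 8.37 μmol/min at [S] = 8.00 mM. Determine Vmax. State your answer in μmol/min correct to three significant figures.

10.7 μmol/min

In reciprocal form, 1/v = (Km/Vmax)·(1/[S]) + 1/Vmax. The two points give (1/[S], 1/v) = (0.6452, 0.2283) and (0.1250, 0.1195).
Slope = (0.2283 − 0.1195)/(0.6452 − 0.1250) = 0.2092; intercept = 0.2283 − 0.2092×0.6452 = 0.09332.
Vmax = 1/intercept = 10.7 μmol/min; Km = slope × Vmax = 0.2092 × 10.7 = 2.24 mM.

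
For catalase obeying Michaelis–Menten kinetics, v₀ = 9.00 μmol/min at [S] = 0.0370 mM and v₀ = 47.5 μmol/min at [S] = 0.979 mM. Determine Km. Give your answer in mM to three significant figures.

0.198 mM

In reciprocal form, 1/v = (Km/Vmax)·(1/[S]) + 1/Vmax. The two points give (1/[S], 1/v) = (27.03, 0.1111) and (1.021, 0.02105).
Slope = (0.1111 − 0.02105)/(27.03 − 1.021) = 0.003463; intercept = 0.1111 − 0.003463×27.03 = 0.01752.
Vmax = 1/intercept = 57.1 μmol/min; Km = slope × Vmax = 0.003463 × 57.1 = 0.198 mM.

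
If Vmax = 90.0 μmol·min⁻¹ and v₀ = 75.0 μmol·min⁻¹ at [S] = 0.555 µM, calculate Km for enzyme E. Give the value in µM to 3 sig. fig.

From v = Vmax[S]/(Km+[S]), Km = [S](Vmax − v)/v.
Km = 0.555 × (90.0 − 75.0) / 75.0 = 8.325/75.0 = 0.111 µM.

0.111 µM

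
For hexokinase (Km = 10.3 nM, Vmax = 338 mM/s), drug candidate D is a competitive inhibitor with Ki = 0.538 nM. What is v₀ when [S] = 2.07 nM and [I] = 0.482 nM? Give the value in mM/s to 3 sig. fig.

α = 1 + [I]/Ki = 1 + 0.482/0.538 = 1.896.
For a competitive inhibitor, Vmax is unchanged and the apparent Km becomes α·Km: Km,app = 19.5 nM, Vmax,app = 338 mM/s.
v = Vmax,app·[S]/(Km,app + [S]) = 338 × 2.07/(19.5 + 2.07) = 32.4 mM/s.

32.4 mM/s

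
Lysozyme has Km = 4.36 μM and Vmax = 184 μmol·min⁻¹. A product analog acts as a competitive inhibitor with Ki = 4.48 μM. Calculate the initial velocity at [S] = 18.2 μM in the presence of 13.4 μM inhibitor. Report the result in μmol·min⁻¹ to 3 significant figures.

94.1 μmol·min⁻¹

With α = 1 + [I]/Ki = 1 + 13.4/4.48 = 3.991, the competitive rate law is v = Vmax[S] / (αKm + [S]).
v = 184×18.2 / (3.991×4.36 + 18.2) = 3349/35.60 = 94.1 μmol·min⁻¹.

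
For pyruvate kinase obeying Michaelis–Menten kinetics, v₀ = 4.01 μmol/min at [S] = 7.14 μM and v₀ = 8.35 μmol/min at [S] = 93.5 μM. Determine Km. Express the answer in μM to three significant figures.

9.19 μM

From v = Vmax[S]/(Km+[S]), each point gives Vmax = v(Km+[S])/[S].
Equating: 4.01(Km+7.14)/7.14 = 8.35(Km+93.5)/93.5.
0.5616·Km + 4.01 = 0.08930·Km + 8.35, so (0.5616 − 0.08930)·Km = 8.35 − 4.01.
Km = 4.340/0.4723 = 9.19 μM; then Vmax = 4.01(9.19+7.14)/7.14 = 9.17 μmol/min.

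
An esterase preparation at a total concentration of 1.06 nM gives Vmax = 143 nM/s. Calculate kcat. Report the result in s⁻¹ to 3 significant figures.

kcat = Vmax/[E]total = 143 nM/s / 1.06 nM = 135 s⁻¹.

135 s⁻¹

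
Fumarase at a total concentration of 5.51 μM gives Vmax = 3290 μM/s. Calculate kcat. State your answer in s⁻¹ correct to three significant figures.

597 s⁻¹

kcat = Vmax/[E]total = 3290 μM/s / 5.51 μM = 597 s⁻¹.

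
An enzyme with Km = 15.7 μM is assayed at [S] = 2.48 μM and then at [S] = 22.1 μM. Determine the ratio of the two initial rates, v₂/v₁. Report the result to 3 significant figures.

4.29

Since Vmax cancels, v₂/v₁ = [S]₂(Km+[S]₁) / [S]₁(Km+[S]₂).
= 22.1×(15.7+2.48) / (2.48×(15.7+22.1)) = 401.8/93.74 = 4.29.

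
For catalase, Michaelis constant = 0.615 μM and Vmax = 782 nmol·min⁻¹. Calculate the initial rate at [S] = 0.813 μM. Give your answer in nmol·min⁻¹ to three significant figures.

[S]/(Km+[S]) = 0.813/1.428 = 0.5693, the fractional saturation.
v = 0.5693 × Vmax = 0.5693 × 782 = 445 nmol·min⁻¹.

445 nmol·min⁻¹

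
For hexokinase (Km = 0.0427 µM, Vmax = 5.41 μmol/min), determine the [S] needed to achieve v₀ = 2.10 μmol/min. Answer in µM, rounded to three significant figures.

The required fractional saturation is v/Vmax = 2.10/5.41 = 0.3882.
Then [S]/(Km+[S]) = 0.3882 ⇒ [S] = 0.0427 × 0.3882/(1 − 0.3882) = 0.0271 µM.

0.0271 µM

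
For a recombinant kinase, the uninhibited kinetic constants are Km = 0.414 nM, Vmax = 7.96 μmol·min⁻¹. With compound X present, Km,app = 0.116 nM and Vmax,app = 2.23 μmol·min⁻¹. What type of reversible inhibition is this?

uncompetitive

Both Km and Vmax decrease by the same factor (~3.57-fold) — characteristic of uncompetitive inhibition.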